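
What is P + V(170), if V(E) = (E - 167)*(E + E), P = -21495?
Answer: -20475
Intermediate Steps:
V(E) = 2*E*(-167 + E) (V(E) = (-167 + E)*(2*E) = 2*E*(-167 + E))
P + V(170) = -21495 + 2*170*(-167 + 170) = -21495 + 2*170*3 = -21495 + 1020 = -20475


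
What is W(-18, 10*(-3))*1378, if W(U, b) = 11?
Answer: 15158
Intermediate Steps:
W(-18, 10*(-3))*1378 = 11*1378 = 15158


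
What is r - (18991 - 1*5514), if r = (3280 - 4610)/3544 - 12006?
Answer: -45156541/1772 ≈ -25483.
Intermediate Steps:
r = -21275297/1772 (r = -1330*1/3544 - 12006 = -665/1772 - 12006 = -21275297/1772 ≈ -12006.)
r - (18991 - 1*5514) = -21275297/1772 - (18991 - 1*5514) = -21275297/1772 - (18991 - 5514) = -21275297/1772 - 1*13477 = -21275297/1772 - 13477 = -45156541/1772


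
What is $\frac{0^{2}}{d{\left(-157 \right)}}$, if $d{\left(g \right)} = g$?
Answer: $0$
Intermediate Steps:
$\frac{0^{2}}{d{\left(-157 \right)}} = \frac{0^{2}}{-157} = 0 \left(- \frac{1}{157}\right) = 0$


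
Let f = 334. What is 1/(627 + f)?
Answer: 1/961 ≈ 0.0010406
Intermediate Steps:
1/(627 + f) = 1/(627 + 334) = 1/961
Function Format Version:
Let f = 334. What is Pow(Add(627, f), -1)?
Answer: Rational(1, 961) ≈ 0.0010406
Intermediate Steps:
Pow(Add(627, f), -1) = Pow(Add(627, 334), -1) = Pow(961, -1) = Rational(1, 961)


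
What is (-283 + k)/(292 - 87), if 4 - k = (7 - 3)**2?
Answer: -59/41 ≈ -1.4390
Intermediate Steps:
k = -12 (k = 4 - (7 - 3)**2 = 4 - 1*4**2 = 4 - 1*16 = 4 - 16 = -12)
(-283 + k)/(292 - 87) = (-283 - 12)/(292 - 87) = -295/205 = -295*1/205 = -59/41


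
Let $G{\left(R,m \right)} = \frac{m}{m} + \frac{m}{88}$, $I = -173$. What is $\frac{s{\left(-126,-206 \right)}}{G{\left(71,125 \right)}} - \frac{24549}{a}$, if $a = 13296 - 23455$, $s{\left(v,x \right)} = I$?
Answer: $- \frac{149431679}{2163867} \approx -69.058$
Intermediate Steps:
$s{\left(v,x \right)} = -173$
$G{\left(R,m \right)} = 1 + \frac{m}{88}$ ($G{\left(R,m \right)} = 1 + m \frac{1}{88} = 1 + \frac{m}{88}$)
$a = -10159$
$\frac{s{\left(-126,-206 \right)}}{G{\left(71,125 \right)}} - \frac{24549}{a} = - \frac{173}{1 + \frac{1}{88} \cdot 125} - \frac{24549}{-10159} = - \frac{173}{1 + \frac{125}{88}} - - \frac{24549}{10159} = - \frac{173}{\frac{213}{88}} + \frac{24549}{10159} = \left(-173\right) \frac{88}{213} + \frac{24549}{10159} = - \frac{15224}{213} + \frac{24549}{10159} = - \frac{149431679}{2163867}$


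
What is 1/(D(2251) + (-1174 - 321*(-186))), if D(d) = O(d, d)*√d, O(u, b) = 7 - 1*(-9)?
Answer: 14633/856354692 - √2251/214088673 ≈ 1.6866e-5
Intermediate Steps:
O(u, b) = 16 (O(u, b) = 7 + 9 = 16)
D(d) = 16*√d
1/(D(2251) + (-1174 - 321*(-186))) = 1/(16*√2251 + (-1174 - 321*(-186))) = 1/(16*√2251 + (-1174 + 59706)) = 1/(16*√2251 + 58532) = 1/(58532 + 16*√2251)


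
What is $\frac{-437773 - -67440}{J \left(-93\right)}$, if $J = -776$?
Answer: $- \frac{370333}{72168} \approx -5.1315$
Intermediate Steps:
$\frac{-437773 - -67440}{J \left(-93\right)} = \frac{-437773 - -67440}{\left(-776\right) \left(-93\right)} = \frac{-437773 + 67440}{72168} = \left(-370333\right) \frac{1}{72168} = - \frac{370333}{72168}$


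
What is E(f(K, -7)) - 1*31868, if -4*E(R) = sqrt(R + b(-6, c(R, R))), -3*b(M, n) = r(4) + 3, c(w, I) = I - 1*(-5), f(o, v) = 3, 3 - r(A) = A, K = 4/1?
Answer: -31868 - sqrt(21)/12 ≈ -31868.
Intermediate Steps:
K = 4 (K = 4*1 = 4)
r(A) = 3 - A
c(w, I) = 5 + I (c(w, I) = I + 5 = 5 + I)
b(M, n) = -2/3 (b(M, n) = -((3 - 1*4) + 3)/3 = -((3 - 4) + 3)/3 = -(-1 + 3)/3 = -1/3*2 = -2/3)
E(R) = -sqrt(-2/3 + R)/4 (E(R) = -sqrt(R - 2/3)/4 = -sqrt(-2/3 + R)/4)
E(f(K, -7)) - 1*31868 = -sqrt(-6 + 9*3)/12 - 1*31868 = -sqrt(-6 + 27)/12 - 31868 = -sqrt(21)/12 - 31868 = -31868 - sqrt(21)/12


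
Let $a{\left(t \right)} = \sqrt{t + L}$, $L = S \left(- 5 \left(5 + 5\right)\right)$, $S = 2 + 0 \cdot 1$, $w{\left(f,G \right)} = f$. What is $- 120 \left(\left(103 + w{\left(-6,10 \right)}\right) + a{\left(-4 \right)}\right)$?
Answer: $-11640 - 240 i \sqrt{26} \approx -11640.0 - 1223.8 i$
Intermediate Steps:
$S = 2$ ($S = 2 + 0 = 2$)
$L = -100$ ($L = 2 \left(- 5 \left(5 + 5\right)\right) = 2 \left(\left(-5\right) 10\right) = 2 \left(-50\right) = -100$)
$a{\left(t \right)} = \sqrt{-100 + t}$ ($a{\left(t \right)} = \sqrt{t - 100} = \sqrt{-100 + t}$)
$- 120 \left(\left(103 + w{\left(-6,10 \right)}\right) + a{\left(-4 \right)}\right) = - 120 \left(\left(103 - 6\right) + \sqrt{-100 - 4}\right) = - 120 \left(97 + \sqrt{-104}\right) = - 120 \left(97 + 2 i \sqrt{26}\right) = -11640 - 240 i \sqrt{26}$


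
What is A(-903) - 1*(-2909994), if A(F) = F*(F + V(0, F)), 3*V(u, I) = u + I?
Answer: 3997206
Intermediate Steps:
V(u, I) = I/3 + u/3 (V(u, I) = (u + I)/3 = (I + u)/3 = I/3 + u/3)
A(F) = 4*F²/3 (A(F) = F*(F + (F/3 + (⅓)*0)) = F*(F + (F/3 + 0)) = F*(F + F/3) = F*(4*F/3) = 4*F²/3)
A(-903) - 1*(-2909994) = (4/3)*(-903)² - 1*(-2909994) = (4/3)*815409 + 2909994 = 1087212 + 2909994 = 3997206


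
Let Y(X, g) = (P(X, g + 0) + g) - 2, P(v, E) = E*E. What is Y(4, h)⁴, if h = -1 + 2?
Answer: 0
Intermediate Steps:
h = 1
P(v, E) = E²
Y(X, g) = -2 + g + g² (Y(X, g) = ((g + 0)² + g) - 2 = (g² + g) - 2 = (g + g²) - 2 = -2 + g + g²)
Y(4, h)⁴ = (-2 + 1 + 1²)⁴ = (-2 + 1 + 1)⁴ = 0⁴ = 0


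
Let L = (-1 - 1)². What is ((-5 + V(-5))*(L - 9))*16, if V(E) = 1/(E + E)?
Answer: 408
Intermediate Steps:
L = 4 (L = (-2)² = 4)
V(E) = 1/(2*E)
((-5 + V(-5))*(L - 9))*16 = ((-5 + (½)/(-5))*(4 - 9))*16 = ((-5 + (½)*(-⅕))*(-5))*16 = ((-5 - ⅒)*(-5))*16 = -51/10*(-5)*16 = (51/2)*16 = 408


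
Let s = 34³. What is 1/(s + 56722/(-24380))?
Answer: 12190/479087399 ≈ 2.5444e-5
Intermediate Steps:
s = 39304
1/(s + 56722/(-24380)) = 1/(39304 + 56722/(-24380)) = 1/(39304 + 56722*(-1/24380)) = 1/(39304 - 28361/12190) = 1/(479087399/12190) = 12190/479087399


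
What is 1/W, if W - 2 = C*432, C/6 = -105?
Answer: -1/272158 ≈ -3.6743e-6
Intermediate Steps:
C = -630 (C = 6*(-105) = -630)
W = -272158 (W = 2 - 630*432 = 2 - 272160 = -272158)
1/W = 1/(-272158) = -1/272158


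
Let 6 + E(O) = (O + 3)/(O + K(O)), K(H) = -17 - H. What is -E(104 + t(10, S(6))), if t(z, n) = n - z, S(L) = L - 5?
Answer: 200/17 ≈ 11.765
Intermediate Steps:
S(L) = -5 + L
E(O) = -105/17 - O/17 (E(O) = -6 + (O + 3)/(O + (-17 - O)) = -6 + (3 + O)/(-17) = -6 + (3 + O)*(-1/17) = -6 + (-3/17 - O/17) = -105/17 - O/17)
-E(104 + t(10, S(6))) = -(-105/17 - (104 + ((-5 + 6) - 1*10))/17) = -(-105/17 - (104 + (1 - 10))/17) = -(-105/17 - (104 - 9)/17) = -(-105/17 - 1/17*95) = -(-105/17 - 95/17) = -1*(-200/17) = 200/17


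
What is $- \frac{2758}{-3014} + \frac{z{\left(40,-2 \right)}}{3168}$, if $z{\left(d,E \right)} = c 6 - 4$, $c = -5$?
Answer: $\frac{196247}{217008} \approx 0.90433$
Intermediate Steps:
$z{\left(d,E \right)} = -34$ ($z{\left(d,E \right)} = \left(-5\right) 6 - 4 = -30 - 4 = -34$)
$- \frac{2758}{-3014} + \frac{z{\left(40,-2 \right)}}{3168} = - \frac{2758}{-3014} - \frac{34}{3168} = \left(-2758\right) \left(- \frac{1}{3014}\right) - \frac{17}{1584} = \frac{1379}{1507} - \frac{17}{1584} = \frac{196247}{217008}$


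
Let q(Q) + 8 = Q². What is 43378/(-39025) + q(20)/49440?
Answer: -53232763/48234900 ≈ -1.1036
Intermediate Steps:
q(Q) = -8 + Q²
43378/(-39025) + q(20)/49440 = 43378/(-39025) + (-8 + 20²)/49440 = 43378*(-1/39025) + (-8 + 400)*(1/49440) = -43378/39025 + 392*(1/49440) = -43378/39025 + 49/6180 = -53232763/48234900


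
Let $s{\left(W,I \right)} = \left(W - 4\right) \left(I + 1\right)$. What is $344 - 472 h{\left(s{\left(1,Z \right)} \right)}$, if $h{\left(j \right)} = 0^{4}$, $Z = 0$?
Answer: $344$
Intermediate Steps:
$s{\left(W,I \right)} = \left(1 + I\right) \left(-4 + W\right)$ ($s{\left(W,I \right)} = \left(-4 + W\right) \left(1 + I\right) = \left(1 + I\right) \left(-4 + W\right)$)
$h{\left(j \right)} = 0$
$344 - 472 h{\left(s{\left(1,Z \right)} \right)} = 344 - 0 = 344 + 0 = 344$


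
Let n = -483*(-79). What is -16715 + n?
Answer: 21442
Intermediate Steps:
n = 38157
-16715 + n = -16715 + 38157 = 21442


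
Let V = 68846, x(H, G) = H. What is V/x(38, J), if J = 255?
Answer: 34423/19 ≈ 1811.7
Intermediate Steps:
V/x(38, J) = 68846/38 = 68846*(1/38) = 34423/19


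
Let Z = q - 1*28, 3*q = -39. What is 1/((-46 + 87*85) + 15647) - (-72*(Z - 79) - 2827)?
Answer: -133675747/22996 ≈ -5813.0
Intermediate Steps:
q = -13 (q = (⅓)*(-39) = -13)
Z = -41 (Z = -13 - 1*28 = -13 - 28 = -41)
1/((-46 + 87*85) + 15647) - (-72*(Z - 79) - 2827) = 1/((-46 + 87*85) + 15647) - (-72*(-41 - 79) - 2827) = 1/((-46 + 7395) + 15647) - (-72*(-120) - 2827) = 1/(7349 + 15647) - (8640 - 2827) = 1/22996 - 1*5813 = 1/22996 - 5813 = -133675747/22996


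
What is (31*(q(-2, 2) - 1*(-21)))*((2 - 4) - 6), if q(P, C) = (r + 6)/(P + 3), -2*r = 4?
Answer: -6200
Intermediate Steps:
r = -2 (r = -½*4 = -2)
q(P, C) = 4/(3 + P) (q(P, C) = (-2 + 6)/(P + 3) = 4/(3 + P))
(31*(q(-2, 2) - 1*(-21)))*((2 - 4) - 6) = (31*(4/(3 - 2) - 1*(-21)))*((2 - 4) - 6) = (31*(4/1 + 21))*(-2 - 6) = (31*(4*1 + 21))*(-8) = (31*(4 + 21))*(-8) = (31*25)*(-8) = 775*(-8) = -6200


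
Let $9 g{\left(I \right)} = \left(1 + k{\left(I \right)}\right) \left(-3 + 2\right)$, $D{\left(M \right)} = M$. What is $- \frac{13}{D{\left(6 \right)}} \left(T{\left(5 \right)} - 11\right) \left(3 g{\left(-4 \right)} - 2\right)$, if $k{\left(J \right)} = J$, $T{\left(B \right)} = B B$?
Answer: $\frac{91}{3} \approx 30.333$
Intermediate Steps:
$T{\left(B \right)} = B^{2}$
$g{\left(I \right)} = - \frac{1}{9} - \frac{I}{9}$ ($g{\left(I \right)} = \frac{\left(1 + I\right) \left(-3 + 2\right)}{9} = \frac{\left(1 + I\right) \left(-1\right)}{9} = \frac{-1 - I}{9} = - \frac{1}{9} - \frac{I}{9}$)
$- \frac{13}{D{\left(6 \right)}} \left(T{\left(5 \right)} - 11\right) \left(3 g{\left(-4 \right)} - 2\right) = - \frac{13}{6} \left(5^{2} - 11\right) \left(3 \left(- \frac{1}{9} - - \frac{4}{9}\right) - 2\right) = \left(-13\right) \frac{1}{6} \left(25 - 11\right) \left(3 \left(- \frac{1}{9} + \frac{4}{9}\right) - 2\right) = \left(- \frac{13}{6}\right) 14 \left(3 \cdot \frac{1}{3} - 2\right) = - \frac{91 \left(1 - 2\right)}{3} = \left(- \frac{91}{3}\right) \left(-1\right) = \frac{91}{3}$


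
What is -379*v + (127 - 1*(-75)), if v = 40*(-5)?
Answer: 76002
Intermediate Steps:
v = -200
-379*v + (127 - 1*(-75)) = -379*(-200) + (127 - 1*(-75)) = 75800 + (127 + 75) = 75800 + 202 = 76002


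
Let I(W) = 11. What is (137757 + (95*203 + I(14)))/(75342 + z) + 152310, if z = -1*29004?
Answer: 2352632611/15446 ≈ 1.5231e+5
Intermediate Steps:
z = -29004
(137757 + (95*203 + I(14)))/(75342 + z) + 152310 = (137757 + (95*203 + 11))/(75342 - 29004) + 152310 = (137757 + (19285 + 11))/46338 + 152310 = (137757 + 19296)*(1/46338) + 152310 = 157053*(1/46338) + 152310 = 52351/15446 + 152310 = 2352632611/15446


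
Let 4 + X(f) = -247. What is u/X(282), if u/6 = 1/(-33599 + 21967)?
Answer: 3/1459816 ≈ 2.0551e-6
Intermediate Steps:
u = -3/5816 (u = 6/(-33599 + 21967) = 6/(-11632) = 6*(-1/11632) = -3/5816 ≈ -0.00051582)
X(f) = -251 (X(f) = -4 - 247 = -251)
u/X(282) = -3/5816/(-251) = -3/5816*(-1/251) = 3/1459816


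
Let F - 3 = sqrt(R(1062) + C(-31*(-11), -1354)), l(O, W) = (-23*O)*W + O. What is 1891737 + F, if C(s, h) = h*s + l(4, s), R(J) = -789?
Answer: 1891740 + 7*I*sqrt(10079) ≈ 1.8917e+6 + 702.76*I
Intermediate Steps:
l(O, W) = O - 23*O*W (l(O, W) = -23*O*W + O = O - 23*O*W)
C(s, h) = 4 - 92*s + h*s (C(s, h) = h*s + 4*(1 - 23*s) = h*s + (4 - 92*s) = 4 - 92*s + h*s)
F = 3 + 7*I*sqrt(10079) (F = 3 + sqrt(-789 + (4 - (-2852)*(-11) - (-41974)*(-11))) = 3 + sqrt(-789 + (4 - 92*341 - 1354*341)) = 3 + sqrt(-789 + (4 - 31372 - 461714)) = 3 + sqrt(-789 - 493082) = 3 + sqrt(-493871) = 3 + 7*I*sqrt(10079) ≈ 3.0 + 702.76*I)
1891737 + F = 1891737 + (3 + 7*I*sqrt(10079)) = 1891740 + 7*I*sqrt(10079)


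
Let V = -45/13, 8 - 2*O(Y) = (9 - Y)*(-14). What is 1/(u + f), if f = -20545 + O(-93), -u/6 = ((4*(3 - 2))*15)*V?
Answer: -13/241551 ≈ -5.3819e-5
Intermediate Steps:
O(Y) = 67 - 7*Y (O(Y) = 4 - (9 - Y)*(-14)/2 = 4 - (-126 + 14*Y)/2 = 4 + (63 - 7*Y) = 67 - 7*Y)
V = -45/13 (V = -45*1/13 = -45/13 ≈ -3.4615)
u = 16200/13 (u = -6*(4*(3 - 2))*15*(-45)/13 = -6*(4*1)*15*(-45)/13 = -6*4*15*(-45)/13 = -360*(-45)/13 = -6*(-2700/13) = 16200/13 ≈ 1246.2)
f = -19827 (f = -20545 + (67 - 7*(-93)) = -20545 + (67 + 651) = -20545 + 718 = -19827)
1/(u + f) = 1/(16200/13 - 19827) = 1/(-241551/13) = -13/241551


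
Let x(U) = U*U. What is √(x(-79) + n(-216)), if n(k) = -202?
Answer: 3*√671 ≈ 77.711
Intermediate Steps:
x(U) = U²
√(x(-79) + n(-216)) = √((-79)² - 202) = √(6241 - 202) = √6039 = 3*√671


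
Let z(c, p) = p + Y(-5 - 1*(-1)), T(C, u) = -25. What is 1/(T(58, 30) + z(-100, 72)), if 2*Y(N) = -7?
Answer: 2/87 ≈ 0.022988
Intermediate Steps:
Y(N) = -7/2 (Y(N) = (1/2)*(-7) = -7/2)
z(c, p) = -7/2 + p (z(c, p) = p - 7/2 = -7/2 + p)
1/(T(58, 30) + z(-100, 72)) = 1/(-25 + (-7/2 + 72)) = 1/(-25 + 137/2) = 1/(87/2) = 2/87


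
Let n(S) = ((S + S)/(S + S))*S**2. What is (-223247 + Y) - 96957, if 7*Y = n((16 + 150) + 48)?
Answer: -2195632/7 ≈ -3.1366e+5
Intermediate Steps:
n(S) = S**2 (n(S) = ((2*S)/((2*S)))*S**2 = ((2*S)*(1/(2*S)))*S**2 = 1*S**2 = S**2)
Y = 45796/7 (Y = ((16 + 150) + 48)**2/7 = (166 + 48)**2/7 = (1/7)*214**2 = (1/7)*45796 = 45796/7 ≈ 6542.3)
(-223247 + Y) - 96957 = (-223247 + 45796/7) - 96957 = -1516933/7 - 96957 = -2195632/7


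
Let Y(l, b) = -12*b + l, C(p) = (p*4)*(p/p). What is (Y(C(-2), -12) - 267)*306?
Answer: -40086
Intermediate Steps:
C(p) = 4*p (C(p) = (4*p)*1 = 4*p)
Y(l, b) = l - 12*b
(Y(C(-2), -12) - 267)*306 = ((4*(-2) - 12*(-12)) - 267)*306 = ((-8 + 144) - 267)*306 = (136 - 267)*306 = -131*306 = -40086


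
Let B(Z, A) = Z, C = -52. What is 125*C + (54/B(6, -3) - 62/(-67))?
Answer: -434835/67 ≈ -6490.1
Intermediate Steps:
125*C + (54/B(6, -3) - 62/(-67)) = 125*(-52) + (54/6 - 62/(-67)) = -6500 + (54*(⅙) - 62*(-1/67)) = -6500 + (9 + 62/67) = -6500 + 665/67 = -434835/67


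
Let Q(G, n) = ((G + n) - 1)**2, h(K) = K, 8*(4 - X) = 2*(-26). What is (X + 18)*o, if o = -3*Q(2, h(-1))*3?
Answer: 0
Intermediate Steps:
X = 21/2 (X = 4 - (-26)/4 = 4 - 1/8*(-52) = 4 + 13/2 = 21/2 ≈ 10.500)
Q(G, n) = (-1 + G + n)**2
o = 0 (o = -3*(-1 + 2 - 1)**2*3 = -3*0**2*3 = -3*0*3 = 0*3 = 0)
(X + 18)*o = (21/2 + 18)*0 = (57/2)*0 = 0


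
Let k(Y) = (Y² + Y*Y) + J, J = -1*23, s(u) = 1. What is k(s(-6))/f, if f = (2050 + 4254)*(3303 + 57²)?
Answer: -1/1966848 ≈ -5.0843e-7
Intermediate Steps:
J = -23
k(Y) = -23 + 2*Y² (k(Y) = (Y² + Y*Y) - 23 = (Y² + Y²) - 23 = 2*Y² - 23 = -23 + 2*Y²)
f = 41303808 (f = 6304*(3303 + 3249) = 6304*6552 = 41303808)
k(s(-6))/f = (-23 + 2*1²)/41303808 = (-23 + 2*1)*(1/41303808) = (-23 + 2)*(1/41303808) = -21*1/41303808 = -1/1966848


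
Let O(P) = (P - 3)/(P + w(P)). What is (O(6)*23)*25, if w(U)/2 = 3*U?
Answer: 575/14 ≈ 41.071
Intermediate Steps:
w(U) = 6*U (w(U) = 2*(3*U) = 6*U)
O(P) = (-3 + P)/(7*P) (O(P) = (P - 3)/(P + 6*P) = (-3 + P)/((7*P)) = (-3 + P)*(1/(7*P)) = (-3 + P)/(7*P))
(O(6)*23)*25 = (((1/7)*(-3 + 6)/6)*23)*25 = (((1/7)*(1/6)*3)*23)*25 = ((1/14)*23)*25 = (23/14)*25 = 575/14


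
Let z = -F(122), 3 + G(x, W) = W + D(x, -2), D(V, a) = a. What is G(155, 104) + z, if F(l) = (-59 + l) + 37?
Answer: -1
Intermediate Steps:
F(l) = -22 + l
G(x, W) = -5 + W (G(x, W) = -3 + (W - 2) = -3 + (-2 + W) = -5 + W)
z = -100 (z = -(-22 + 122) = -1*100 = -100)
G(155, 104) + z = (-5 + 104) - 100 = 99 - 100 = -1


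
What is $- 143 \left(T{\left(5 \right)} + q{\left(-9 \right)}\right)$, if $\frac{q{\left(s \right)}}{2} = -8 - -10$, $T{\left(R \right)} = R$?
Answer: $-1287$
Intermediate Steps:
$q{\left(s \right)} = 4$ ($q{\left(s \right)} = 2 \left(-8 - -10\right) = 2 \left(-8 + 10\right) = 2 \cdot 2 = 4$)
$- 143 \left(T{\left(5 \right)} + q{\left(-9 \right)}\right) = - 143 \left(5 + 4\right) = \left(-143\right) 9 = -1287$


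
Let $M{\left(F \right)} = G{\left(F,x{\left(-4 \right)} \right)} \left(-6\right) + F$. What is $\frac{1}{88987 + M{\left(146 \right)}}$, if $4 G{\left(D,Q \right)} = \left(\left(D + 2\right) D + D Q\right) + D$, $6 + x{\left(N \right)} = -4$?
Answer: $\frac{1}{58692} \approx 1.7038 \cdot 10^{-5}$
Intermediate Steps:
$x{\left(N \right)} = -10$ ($x{\left(N \right)} = -6 - 4 = -10$)
$G{\left(D,Q \right)} = \frac{D}{4} + \frac{D Q}{4} + \frac{D \left(2 + D\right)}{4}$ ($G{\left(D,Q \right)} = \frac{\left(\left(D + 2\right) D + D Q\right) + D}{4} = \frac{\left(\left(2 + D\right) D + D Q\right) + D}{4} = \frac{\left(D \left(2 + D\right) + D Q\right) + D}{4} = \frac{\left(D Q + D \left(2 + D\right)\right) + D}{4} = \frac{D + D Q + D \left(2 + D\right)}{4} = \frac{D}{4} + \frac{D Q}{4} + \frac{D \left(2 + D\right)}{4}$)
$M{\left(F \right)} = F - \frac{3 F \left(-7 + F\right)}{2}$ ($M{\left(F \right)} = \frac{F \left(3 + F - 10\right)}{4} \left(-6\right) + F = \frac{F \left(-7 + F\right)}{4} \left(-6\right) + F = - \frac{3 F \left(-7 + F\right)}{2} + F = F - \frac{3 F \left(-7 + F\right)}{2}$)
$\frac{1}{88987 + M{\left(146 \right)}} = \frac{1}{88987 + \frac{1}{2} \cdot 146 \left(23 - 438\right)} = \frac{1}{88987 + \frac{1}{2} \cdot 146 \left(-415\right)} = \frac{1}{88987 - 30295} = \frac{1}{58692}$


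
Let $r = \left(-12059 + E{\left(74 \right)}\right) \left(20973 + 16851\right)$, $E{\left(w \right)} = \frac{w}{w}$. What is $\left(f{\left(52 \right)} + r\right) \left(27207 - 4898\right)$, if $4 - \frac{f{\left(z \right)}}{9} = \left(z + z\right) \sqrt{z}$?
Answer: $-10174727894604 - 41762448 \sqrt{13} \approx -1.0175 \cdot 10^{13}$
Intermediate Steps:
$E{\left(w \right)} = 1$
$f{\left(z \right)} = 36 - 18 z^{\frac{3}{2}}$ ($f{\left(z \right)} = 36 - 9 \left(z + z\right) \sqrt{z} = 36 - 9 \cdot 2 z \sqrt{z} = 36 - 9 \cdot 2 z^{\frac{3}{2}} = 36 - 18 z^{\frac{3}{2}}$)
$r = -456081792$ ($r = \left(-12059 + 1\right) \left(20973 + 16851\right) = \left(-12058\right) 37824 = -456081792$)
$\left(f{\left(52 \right)} + r\right) \left(27207 - 4898\right) = \left(\left(36 - 18 \cdot 52^{\frac{3}{2}}\right) - 456081792\right) \left(27207 - 4898\right) = \left(\left(36 - 18 \cdot 104 \sqrt{13}\right) - 456081792\right) 22309 = \left(\left(36 - 1872 \sqrt{13}\right) - 456081792\right) 22309 = \left(-456081756 - 1872 \sqrt{13}\right) 22309 = -10174727894604 - 41762448 \sqrt{13}$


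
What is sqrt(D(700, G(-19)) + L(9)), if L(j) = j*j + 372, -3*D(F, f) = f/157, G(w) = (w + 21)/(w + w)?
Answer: sqrt(36278333202)/8949 ≈ 21.284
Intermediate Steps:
G(w) = (21 + w)/(2*w) (G(w) = (21 + w)/((2*w)) = (21 + w)*(1/(2*w)) = (21 + w)/(2*w))
D(F, f) = -f/471 (D(F, f) = -f/(3*157) = -f/471)
L(j) = 372 + j**2 (L(j) = j**2 + 372 = 372 + j**2)
sqrt(D(700, G(-19)) + L(9)) = sqrt(-(21 - 19)/(942*(-19)) + (372 + 9**2)) = sqrt(-(-1)*2/(942*19) + (372 + 81)) = sqrt(-1/471*(-1/19) + 453) = sqrt(1/8949 + 453) = sqrt(4053898/8949) = sqrt(36278333202)/8949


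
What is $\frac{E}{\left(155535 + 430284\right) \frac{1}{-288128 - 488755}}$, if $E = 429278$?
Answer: $- \frac{111166260158}{195273} \approx -5.6929 \cdot 10^{5}$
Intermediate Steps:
$\frac{E}{\left(155535 + 430284\right) \frac{1}{-288128 - 488755}} = \frac{429278}{\left(155535 + 430284\right) \frac{1}{-288128 - 488755}} = \frac{429278}{585819 \frac{1}{-776883}} = \frac{429278}{585819 \left(- \frac{1}{776883}\right)} = \frac{429278}{- \frac{195273}{258961}} = 429278 \left(- \frac{258961}{195273}\right) = - \frac{111166260158}{195273}$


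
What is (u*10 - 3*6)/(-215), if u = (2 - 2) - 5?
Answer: 68/215 ≈ 0.31628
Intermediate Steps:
u = -5 (u = 0 - 5 = -5)
(u*10 - 3*6)/(-215) = (-5*10 - 3*6)/(-215) = (-50 - 18)*(-1/215) = -68*(-1/215) = 68/215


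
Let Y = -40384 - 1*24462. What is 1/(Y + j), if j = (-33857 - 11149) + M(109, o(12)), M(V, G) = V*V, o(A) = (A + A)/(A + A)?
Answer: -1/97971 ≈ -1.0207e-5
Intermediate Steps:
o(A) = 1 (o(A) = (2*A)/((2*A)) = (2*A)*(1/(2*A)) = 1)
M(V, G) = V**2
Y = -64846 (Y = -40384 - 24462 = -64846)
j = -33125 (j = (-33857 - 11149) + 109**2 = -45006 + 11881 = -33125)
1/(Y + j) = 1/(-64846 - 33125) = 1/(-97971) = -1/97971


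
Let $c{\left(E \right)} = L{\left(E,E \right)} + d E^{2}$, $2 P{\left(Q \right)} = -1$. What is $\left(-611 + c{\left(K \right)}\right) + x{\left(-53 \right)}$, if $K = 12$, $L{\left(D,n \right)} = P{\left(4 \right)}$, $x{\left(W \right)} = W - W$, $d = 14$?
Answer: $\frac{2809}{2} \approx 1404.5$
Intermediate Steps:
$P{\left(Q \right)} = - \frac{1}{2}$ ($P{\left(Q \right)} = \frac{1}{2} \left(-1\right) = - \frac{1}{2}$)
$x{\left(W \right)} = 0$
$L{\left(D,n \right)} = - \frac{1}{2}$
$c{\left(E \right)} = - \frac{1}{2} + 14 E^{2}$
$\left(-611 + c{\left(K \right)}\right) + x{\left(-53 \right)} = \left(-611 - \left(\frac{1}{2} - 14 \cdot 12^{2}\right)\right) + 0 = \left(-611 + \left(- \frac{1}{2} + 14 \cdot 144\right)\right) + 0 = \left(-611 + \left(- \frac{1}{2} + 2016\right)\right) + 0 = \left(-611 + \frac{4031}{2}\right) + 0 = \frac{2809}{2} + 0 = \frac{2809}{2}$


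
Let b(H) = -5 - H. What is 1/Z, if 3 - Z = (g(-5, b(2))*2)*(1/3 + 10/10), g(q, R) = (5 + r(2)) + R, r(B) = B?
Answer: 1/3 ≈ 0.33333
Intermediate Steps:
g(q, R) = 7 + R (g(q, R) = (5 + 2) + R = 7 + R)
Z = 3 (Z = 3 - (7 + (-5 - 1*2))*2*(1/3 + 10/10) = 3 - (7 + (-5 - 2))*2*(1*(1/3) + 10*(1/10)) = 3 - (7 - 7)*2*(1/3 + 1) = 3 - 0*2*4/3 = 3 - 0*4/3 = 3 - 1*0 = 3 + 0 = 3)
1/Z = 1/3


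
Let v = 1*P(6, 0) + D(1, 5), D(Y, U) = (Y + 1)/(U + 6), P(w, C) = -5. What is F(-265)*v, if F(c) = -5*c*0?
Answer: 0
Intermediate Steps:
F(c) = 0
D(Y, U) = (1 + Y)/(6 + U)
v = -53/11 (v = 1*(-5) + (1 + 1)/(6 + 5) = -5 + 2/11 = -53/11 ≈ -4.8182)
F(-265)*v = 0*(-53/11) = 0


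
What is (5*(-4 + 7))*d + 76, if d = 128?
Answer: 1996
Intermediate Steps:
(5*(-4 + 7))*d + 76 = (5*(-4 + 7))*128 + 76 = (5*3)*128 + 76 = 15*128 + 76 = 1920 + 76 = 1996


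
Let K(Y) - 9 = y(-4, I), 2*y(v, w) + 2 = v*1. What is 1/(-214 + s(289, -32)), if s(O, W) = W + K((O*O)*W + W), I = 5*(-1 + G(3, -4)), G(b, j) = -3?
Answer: -1/240 ≈ -0.0041667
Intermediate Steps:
I = -20 (I = 5*(-1 - 3) = 5*(-4) = -20)
y(v, w) = -1 + v/2 (y(v, w) = -1 + (v*1)/2 = -1 + v/2)
K(Y) = 6 (K(Y) = 9 + (-1 + (½)*(-4)) = 9 + (-1 - 2) = 9 - 3 = 6)
s(O, W) = 6 + W (s(O, W) = W + 6 = 6 + W)
1/(-214 + s(289, -32)) = 1/(-214 + (6 - 32)) = 1/(-214 - 26) = 1/(-240) = -1/240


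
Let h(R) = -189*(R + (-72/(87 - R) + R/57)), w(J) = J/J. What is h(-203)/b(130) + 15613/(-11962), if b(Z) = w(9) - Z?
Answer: -431224651009/1417078330 ≈ -304.31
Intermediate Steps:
w(J) = 1
h(R) = 13608/(87 - R) - 3654*R/19 (h(R) = -189*(R + (-72/(87 - R) + R*(1/57))) = -189*(R + (-72/(87 - R) + R/57)) = -189*(-72/(87 - R) + 58*R/57) = 13608/(87 - R) - 3654*R/19)
b(Z) = 1 - Z
h(-203)/b(130) + 15613/(-11962) = (126*(-2052 - 29*(-203)² + 2523*(-203))/(19*(-87 - 203)))/(1 - 1*130) + 15613/(-11962) = ((126/19)*(-2052 - 29*41209 - 512169)/(-290))/(1 - 130) + 15613*(-1/11962) = ((126/19)*(-1/290)*(-2052 - 1195061 - 512169))/(-129) - 15613/11962 = ((126/19)*(-1/290)*(-1709282))*(-1/129) - 15613/11962 = (107684766/2755)*(-1/129) - 15613/11962 = -35894922/118465 - 15613/11962 = -431224651009/1417078330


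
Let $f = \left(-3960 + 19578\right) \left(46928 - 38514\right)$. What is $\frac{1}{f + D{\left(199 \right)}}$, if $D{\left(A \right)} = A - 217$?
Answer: $\frac{1}{131409834} \approx 7.6098 \cdot 10^{-9}$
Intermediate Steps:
$D{\left(A \right)} = -217 + A$
$f = 131409852$ ($f = 15618 \cdot 8414 = 131409852$)
$\frac{1}{f + D{\left(199 \right)}} = \frac{1}{131409852 + \left(-217 + 199\right)} = \frac{1}{131409852 - 18} = \frac{1}{131409834}$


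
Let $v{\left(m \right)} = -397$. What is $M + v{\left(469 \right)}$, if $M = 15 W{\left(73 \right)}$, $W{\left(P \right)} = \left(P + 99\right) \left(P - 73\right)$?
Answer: $-397$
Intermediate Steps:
$W{\left(P \right)} = \left(-73 + P\right) \left(99 + P\right)$ ($W{\left(P \right)} = \left(99 + P\right) \left(-73 + P\right) = \left(-73 + P\right) \left(99 + P\right)$)
$M = 0$ ($M = 15 \left(-7227 + 73^{2} + 26 \cdot 73\right) = 15 \left(-7227 + 5329 + 1898\right) = 15 \cdot 0 = 0$)
$M + v{\left(469 \right)} = 0 - 397 = -397$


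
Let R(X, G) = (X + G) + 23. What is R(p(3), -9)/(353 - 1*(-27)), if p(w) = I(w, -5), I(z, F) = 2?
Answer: 4/95 ≈ 0.042105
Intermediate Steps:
p(w) = 2
R(X, G) = 23 + G + X (R(X, G) = (G + X) + 23 = 23 + G + X)
R(p(3), -9)/(353 - 1*(-27)) = (23 - 9 + 2)/(353 - 1*(-27)) = 16/(353 + 27) = 16/380 = 16*(1/380) = 4/95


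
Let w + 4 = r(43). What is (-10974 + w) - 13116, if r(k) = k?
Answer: -24051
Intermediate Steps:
w = 39 (w = -4 + 43 = 39)
(-10974 + w) - 13116 = (-10974 + 39) - 13116 = -10935 - 13116 = -24051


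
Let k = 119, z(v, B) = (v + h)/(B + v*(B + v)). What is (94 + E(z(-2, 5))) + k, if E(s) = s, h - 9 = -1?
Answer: 207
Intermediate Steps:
h = 8 (h = 9 - 1 = 8)
z(v, B) = (8 + v)/(B + v*(B + v)) (z(v, B) = (v + 8)/(B + v*(B + v)) = (8 + v)/(B + v*(B + v)))
(94 + E(z(-2, 5))) + k = (94 + (8 - 2)/(5 + (-2)² + 5*(-2))) + 119 = (94 + 6/(5 + 4 - 10)) + 119 = (94 + 6/(-1)) + 119 = (94 - 1*6) + 119 = (94 - 6) + 119 = 88 + 119 = 207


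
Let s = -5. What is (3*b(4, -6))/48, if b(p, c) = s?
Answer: -5/16 ≈ -0.31250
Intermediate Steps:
b(p, c) = -5
(3*b(4, -6))/48 = (3*(-5))/48 = -15*1/48 = -5/16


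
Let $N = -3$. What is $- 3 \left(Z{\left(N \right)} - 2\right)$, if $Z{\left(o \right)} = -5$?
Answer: $21$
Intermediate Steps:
$- 3 \left(Z{\left(N \right)} - 2\right) = - 3 \left(-5 - 2\right) = \left(-3\right) \left(-7\right) = 21$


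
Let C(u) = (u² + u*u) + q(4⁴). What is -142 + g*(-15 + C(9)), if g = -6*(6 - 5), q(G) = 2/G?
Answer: -65539/64 ≈ -1024.0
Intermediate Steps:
g = -6 (g = -6*1 = -6)
C(u) = 1/128 + 2*u² (C(u) = (u² + u*u) + 2/(4⁴) = (u² + u²) + 2/256 = 2*u² + 2*(1/256) = 2*u² + 1/128 = 1/128 + 2*u²)
-142 + g*(-15 + C(9)) = -142 - 6*(-15 + (1/128 + 2*9²)) = -142 - 6*(-15 + (1/128 + 2*81)) = -142 - 6*(-15 + (1/128 + 162)) = -142 - 6*(-15 + 20737/128) = -142 - 6*18817/128 = -142 - 56451/64 = -65539/64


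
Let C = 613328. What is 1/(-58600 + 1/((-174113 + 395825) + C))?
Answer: -835040/48933343999 ≈ -1.7065e-5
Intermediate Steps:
1/(-58600 + 1/((-174113 + 395825) + C)) = 1/(-58600 + 1/((-174113 + 395825) + 613328)) = 1/(-58600 + 1/(221712 + 613328)) = 1/(-58600 + 1/835040) = 1/(-48933343999/835040) = -835040/48933343999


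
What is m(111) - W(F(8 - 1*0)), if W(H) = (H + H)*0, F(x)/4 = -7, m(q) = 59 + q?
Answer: 170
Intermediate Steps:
F(x) = -28 (F(x) = 4*(-7) = -28)
W(H) = 0 (W(H) = (2*H)*0 = 0)
m(111) - W(F(8 - 1*0)) = (59 + 111) - 1*0 = 170 + 0 = 170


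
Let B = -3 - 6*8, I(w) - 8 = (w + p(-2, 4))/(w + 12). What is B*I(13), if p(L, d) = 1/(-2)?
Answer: -867/2 ≈ -433.50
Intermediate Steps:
p(L, d) = -1/2
I(w) = 8 + (-1/2 + w)/(12 + w) (I(w) = 8 + (w - 1/2)/(w + 12) = 8 + (-1/2 + w)/(12 + w))
B = -51 (B = -3 - 48 = -51)
B*I(13) = -51*(191 + 18*13)/(2*(12 + 13)) = -51*(191 + 234)/(2*25) = -51*425/(2*25) = -51*17/2 = -867/2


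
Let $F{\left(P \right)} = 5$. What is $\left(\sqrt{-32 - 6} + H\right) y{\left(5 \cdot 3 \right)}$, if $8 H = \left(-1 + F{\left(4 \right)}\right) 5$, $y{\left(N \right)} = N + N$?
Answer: $75 + 30 i \sqrt{38} \approx 75.0 + 184.93 i$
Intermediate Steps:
$y{\left(N \right)} = 2 N$
$H = \frac{5}{2}$ ($H = \frac{\left(-1 + 5\right) 5}{8} = \frac{4 \cdot 5}{8} = \frac{1}{8} \cdot 20 = \frac{5}{2} \approx 2.5$)
$\left(\sqrt{-32 - 6} + H\right) y{\left(5 \cdot 3 \right)} = \left(\sqrt{-32 - 6} + \frac{5}{2}\right) 2 \cdot 5 \cdot 3 = \left(\sqrt{-38} + \frac{5}{2}\right) 2 \cdot 15 = \left(i \sqrt{38} + \frac{5}{2}\right) 30 = \left(\frac{5}{2} + i \sqrt{38}\right) 30 = 75 + 30 i \sqrt{38}$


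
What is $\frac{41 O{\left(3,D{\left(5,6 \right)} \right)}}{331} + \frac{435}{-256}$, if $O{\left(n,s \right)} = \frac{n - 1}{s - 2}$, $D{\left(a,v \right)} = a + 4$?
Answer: $- \frac{986903}{593152} \approx -1.6638$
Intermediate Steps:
$D{\left(a,v \right)} = 4 + a$
$O{\left(n,s \right)} = \frac{-1 + n}{-2 + s}$
$\frac{41 O{\left(3,D{\left(5,6 \right)} \right)}}{331} + \frac{435}{-256} = \frac{41 \frac{-1 + 3}{-2 + \left(4 + 5\right)}}{331} + \frac{435}{-256} = 41 \frac{1}{-2 + 9} \cdot 2 \cdot \frac{1}{331} + 435 \left(- \frac{1}{256}\right) = 41 \cdot \frac{1}{7} \cdot 2 \cdot \frac{1}{331} - \frac{435}{256} = 41 \cdot \frac{2}{7} \cdot \frac{1}{331} - \frac{435}{256} = \frac{82}{7} \cdot \frac{1}{331} - \frac{435}{256} = \frac{82}{2317} - \frac{435}{256} = - \frac{986903}{593152}$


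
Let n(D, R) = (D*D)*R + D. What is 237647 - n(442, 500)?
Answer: -97444795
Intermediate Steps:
n(D, R) = D + R*D² (n(D, R) = D²*R + D = R*D² + D = D + R*D²)
237647 - n(442, 500) = 237647 - 442*(1 + 442*500) = 237647 - 442*(1 + 221000) = 237647 - 442*221001 = 237647 - 1*97682442 = 237647 - 97682442 = -97444795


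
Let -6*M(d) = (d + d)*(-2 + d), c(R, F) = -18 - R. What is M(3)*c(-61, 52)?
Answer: -43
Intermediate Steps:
M(d) = -d*(-2 + d)/3 (M(d) = -(d + d)*(-2 + d)/6 = -2*d*(-2 + d)/6 = -d*(-2 + d)/3)
M(3)*c(-61, 52) = ((⅓)*3*(2 - 1*3))*(-18 - 1*(-61)) = ((⅓)*3*(2 - 3))*(-18 + 61) = ((⅓)*3*(-1))*43 = -1*43 = -43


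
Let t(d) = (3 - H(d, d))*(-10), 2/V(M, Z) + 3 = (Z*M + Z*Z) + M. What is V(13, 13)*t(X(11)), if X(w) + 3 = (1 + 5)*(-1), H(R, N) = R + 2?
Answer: -50/87 ≈ -0.57471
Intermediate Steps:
H(R, N) = 2 + R
V(M, Z) = 2/(-3 + M + Z**2 + M*Z) (V(M, Z) = 2/(-3 + ((Z*M + Z*Z) + M)) = 2/(-3 + ((M*Z + Z**2) + M)) = 2/(-3 + ((Z**2 + M*Z) + M)) = 2/(-3 + (M + Z**2 + M*Z)) = 2/(-3 + M + Z**2 + M*Z))
X(w) = -9 (X(w) = -3 + (1 + 5)*(-1) = -3 + 6*(-1) = -3 - 6 = -9)
t(d) = -10 + 10*d (t(d) = (3 - (2 + d))*(-10) = (3 + (-2 - d))*(-10) = (1 - d)*(-10) = -10 + 10*d)
V(13, 13)*t(X(11)) = (2/(-3 + 13 + 13**2 + 13*13))*(-10 + 10*(-9)) = (2/(-3 + 13 + 169 + 169))*(-10 - 90) = (2/348)*(-100) = (2*(1/348))*(-100) = (1/174)*(-100) = -50/87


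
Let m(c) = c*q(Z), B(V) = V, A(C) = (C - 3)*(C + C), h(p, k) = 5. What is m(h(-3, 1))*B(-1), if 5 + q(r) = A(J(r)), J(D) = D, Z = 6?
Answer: -155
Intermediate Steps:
A(C) = 2*C*(-3 + C) (A(C) = (-3 + C)*(2*C) = 2*C*(-3 + C))
q(r) = -5 + 2*r*(-3 + r)
m(c) = 31*c (m(c) = c*(-5 + 2*6*(-3 + 6)) = c*(-5 + 2*6*3) = c*(-5 + 36) = c*31 = 31*c)
m(h(-3, 1))*B(-1) = (31*5)*(-1) = 155*(-1) = -155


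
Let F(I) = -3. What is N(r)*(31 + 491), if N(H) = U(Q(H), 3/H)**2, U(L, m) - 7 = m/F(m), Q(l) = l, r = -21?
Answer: 1270432/49 ≈ 25927.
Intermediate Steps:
U(L, m) = 7 - m/3 (U(L, m) = 7 + m/(-3) = 7 + m*(-1/3) = 7 - m/3)
N(H) = (7 - 1/H)**2
N(r)*(31 + 491) = ((-1 + 7*(-21))**2/(-21)**2)*(31 + 491) = ((-1 - 147)**2/441)*522 = ((1/441)*(-148)**2)*522 = ((1/441)*21904)*522 = (21904/441)*522 = 1270432/49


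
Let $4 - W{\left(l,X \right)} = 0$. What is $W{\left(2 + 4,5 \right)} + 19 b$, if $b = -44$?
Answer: $-832$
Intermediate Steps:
$W{\left(l,X \right)} = 4$ ($W{\left(l,X \right)} = 4 - 0 = 4 + 0 = 4$)
$W{\left(2 + 4,5 \right)} + 19 b = 4 + 19 \left(-44\right) = 4 - 836 = -832$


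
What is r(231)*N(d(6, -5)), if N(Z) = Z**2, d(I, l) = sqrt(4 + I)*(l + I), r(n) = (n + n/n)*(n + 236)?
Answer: 1083440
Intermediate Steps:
r(n) = (1 + n)*(236 + n) (r(n) = (n + 1)*(236 + n) = (1 + n)*(236 + n))
d(I, l) = sqrt(4 + I)*(I + l)
r(231)*N(d(6, -5)) = (236 + 231**2 + 237*231)*(sqrt(4 + 6)*(6 - 5))**2 = (236 + 53361 + 54747)*(sqrt(10)*1)**2 = 108344*(sqrt(10))**2 = 108344*10 = 1083440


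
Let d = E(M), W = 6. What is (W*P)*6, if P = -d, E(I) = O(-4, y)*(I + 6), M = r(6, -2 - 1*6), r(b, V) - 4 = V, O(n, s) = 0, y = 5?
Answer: 0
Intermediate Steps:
r(b, V) = 4 + V
M = -4 (M = 4 + (-2 - 1*6) = 4 + (-2 - 6) = 4 - 8 = -4)
E(I) = 0 (E(I) = 0*(I + 6) = 0*(6 + I) = 0)
d = 0
P = 0 (P = -1*0 = 0)
(W*P)*6 = (6*0)*6 = 0*6 = 0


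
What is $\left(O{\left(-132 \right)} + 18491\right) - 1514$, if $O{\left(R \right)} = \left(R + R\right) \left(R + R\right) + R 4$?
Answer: $86145$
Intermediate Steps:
$O{\left(R \right)} = 4 R + 4 R^{2}$ ($O{\left(R \right)} = 2 R 2 R + 4 R = 4 R^{2} + 4 R = 4 R + 4 R^{2}$)
$\left(O{\left(-132 \right)} + 18491\right) - 1514 = \left(4 \left(-132\right) \left(1 - 132\right) + 18491\right) - 1514 = \left(4 \left(-132\right) \left(-131\right) + 18491\right) - 1514 = \left(69168 + 18491\right) - 1514 = 87659 - 1514 = 86145$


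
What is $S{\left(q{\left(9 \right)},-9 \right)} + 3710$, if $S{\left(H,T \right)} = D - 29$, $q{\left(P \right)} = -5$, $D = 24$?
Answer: $3705$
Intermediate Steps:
$S{\left(H,T \right)} = -5$ ($S{\left(H,T \right)} = 24 - 29 = -5$)
$S{\left(q{\left(9 \right)},-9 \right)} + 3710 = -5 + 3710 = 3705$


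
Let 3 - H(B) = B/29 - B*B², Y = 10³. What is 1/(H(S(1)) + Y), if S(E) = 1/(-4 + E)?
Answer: 783/785329 ≈ 0.00099703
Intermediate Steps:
Y = 1000
H(B) = 3 + B³ - B/29 (H(B) = 3 - (B/29 - B*B²) = 3 - (B*(1/29) - B³) = 3 - (B/29 - B³) = 3 - (-B³ + B/29) = 3 + (B³ - B/29) = 3 + B³ - B/29)
1/(H(S(1)) + Y) = 1/((3 + (1/(-4 + 1))³ - 1/(29*(-4 + 1))) + 1000) = 1/((3 + (1/(-3))³ - 1/29/(-3)) + 1000) = 1/((3 + (-⅓)³ - 1/29*(-⅓)) + 1000) = 1/((3 - 1/27 + 1/87) + 1000) = 1/(2329/783 + 1000) = 1/(785329/783) = 783/785329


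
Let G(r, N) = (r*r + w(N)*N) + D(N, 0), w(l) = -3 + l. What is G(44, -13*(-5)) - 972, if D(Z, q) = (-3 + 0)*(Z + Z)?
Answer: 4604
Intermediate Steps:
D(Z, q) = -6*Z
G(r, N) = r² - 6*N + N*(-3 + N) (G(r, N) = (r*r + (-3 + N)*N) - 6*N = (r² + N*(-3 + N)) - 6*N = r² - 6*N + N*(-3 + N))
G(44, -13*(-5)) - 972 = ((-13*(-5))² + 44² - (-117)*(-5)) - 972 = (65² + 1936 - 9*65) - 972 = (4225 + 1936 - 585) - 972 = 5576 - 972 = 4604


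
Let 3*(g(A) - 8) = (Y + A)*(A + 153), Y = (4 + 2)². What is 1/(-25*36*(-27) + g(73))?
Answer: 3/97558 ≈ 3.0751e-5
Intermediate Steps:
Y = 36 (Y = 6² = 36)
g(A) = 8 + (36 + A)*(153 + A)/3 (g(A) = 8 + ((36 + A)*(A + 153))/3 = 8 + ((36 + A)*(153 + A))/3 = 8 + (36 + A)*(153 + A)/3)
1/(-25*36*(-27) + g(73)) = 1/(-25*36*(-27) + (1844 + 63*73 + (⅓)*73²)) = 1/(-900*(-27) + (1844 + 4599 + (⅓)*5329)) = 1/(24300 + (1844 + 4599 + 5329/3)) = 1/(24300 + 24658/3) = 1/(97558/3) = 3/97558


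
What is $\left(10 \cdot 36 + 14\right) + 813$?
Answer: $1187$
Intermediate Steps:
$\left(10 \cdot 36 + 14\right) + 813 = \left(360 + 14\right) + 813 = 374 + 813 = 1187$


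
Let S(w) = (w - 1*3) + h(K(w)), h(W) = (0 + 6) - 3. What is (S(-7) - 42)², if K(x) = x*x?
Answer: 2401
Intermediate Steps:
K(x) = x²
h(W) = 3 (h(W) = 6 - 3 = 3)
S(w) = w (S(w) = (w - 1*3) + 3 = (w - 3) + 3 = (-3 + w) + 3 = w)
(S(-7) - 42)² = (-7 - 42)² = (-49)² = 2401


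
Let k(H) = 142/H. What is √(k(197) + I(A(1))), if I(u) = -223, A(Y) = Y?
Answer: I*√8626433/197 ≈ 14.909*I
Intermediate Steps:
√(k(197) + I(A(1))) = √(142/197 - 223) = √(-43789/197) = I*√8626433/197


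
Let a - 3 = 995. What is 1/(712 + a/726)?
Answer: 363/258955 ≈ 0.0014018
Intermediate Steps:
a = 998 (a = 3 + 995 = 998)
1/(712 + a/726) = 1/(712 + 998/726) = 1/(712 + 998*(1/726)) = 1/(712 + 499/363) = 1/(258955/363) = 363/258955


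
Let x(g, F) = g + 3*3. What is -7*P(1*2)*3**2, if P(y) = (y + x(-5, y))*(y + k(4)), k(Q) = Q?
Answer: -2268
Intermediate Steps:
x(g, F) = 9 + g (x(g, F) = g + 9 = 9 + g)
P(y) = (4 + y)**2 (P(y) = (y + (9 - 5))*(y + 4) = (y + 4)*(4 + y) = (4 + y)*(4 + y) = (4 + y)**2)
-7*P(1*2)*3**2 = -7*(16 + (1*2)**2 + 8*(1*2))*3**2 = -7*(16 + 2**2 + 8*2)*9 = -7*(16 + 4 + 16)*9 = -7*36*9 = -252*9 = -2268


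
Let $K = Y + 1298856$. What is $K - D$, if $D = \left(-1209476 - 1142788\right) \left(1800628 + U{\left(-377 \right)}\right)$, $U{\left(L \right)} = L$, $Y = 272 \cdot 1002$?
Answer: $4234667189664$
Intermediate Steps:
$Y = 272544$
$K = 1571400$ ($K = 272544 + 1298856 = 1571400$)
$D = -4234665618264$ ($D = \left(-1209476 - 1142788\right) \left(1800628 - 377\right) = \left(-2352264\right) 1800251 = -4234665618264$)
$K - D = 1571400 - -4234665618264 = 1571400 + 4234665618264 = 4234667189664$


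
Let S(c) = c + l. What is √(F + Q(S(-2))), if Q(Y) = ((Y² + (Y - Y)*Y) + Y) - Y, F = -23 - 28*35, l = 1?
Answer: I*√1002 ≈ 31.654*I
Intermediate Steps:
F = -1003 (F = -23 - 980 = -1003)
S(c) = 1 + c (S(c) = c + 1 = 1 + c)
Q(Y) = Y² (Q(Y) = ((Y² + 0*Y) + Y) - Y = ((Y² + 0) + Y) - Y = (Y² + Y) - Y = (Y + Y²) - Y = Y²)
√(F + Q(S(-2))) = √(-1003 + (1 - 2)²) = √(-1003 + (-1)²) = √(-1003 + 1) = √(-1002) = I*√1002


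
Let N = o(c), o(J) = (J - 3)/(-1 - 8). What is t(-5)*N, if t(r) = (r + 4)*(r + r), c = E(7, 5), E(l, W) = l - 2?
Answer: -20/9 ≈ -2.2222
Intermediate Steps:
E(l, W) = -2 + l
c = 5 (c = -2 + 7 = 5)
o(J) = ⅓ - J/9 (o(J) = (-3 + J)/(-9) = (-3 + J)*(-⅑) = ⅓ - J/9)
N = -2/9 (N = ⅓ - ⅑*5 = ⅓ - 5/9 = -2/9 ≈ -0.22222)
t(r) = 2*r*(4 + r) (t(r) = (4 + r)*(2*r) = 2*r*(4 + r))
t(-5)*N = (2*(-5)*(4 - 5))*(-2/9) = (2*(-5)*(-1))*(-2/9) = 10*(-2/9) = -20/9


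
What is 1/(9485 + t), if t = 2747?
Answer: 1/12232 ≈ 8.1753e-5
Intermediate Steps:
1/(9485 + t) = 1/(9485 + 2747) = 1/12232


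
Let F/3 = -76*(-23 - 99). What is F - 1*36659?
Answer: -8843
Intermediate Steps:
F = 27816 (F = 3*(-76*(-23 - 99)) = 3*(-76*(-122)) = 3*9272 = 27816)
F - 1*36659 = 27816 - 1*36659 = 27816 - 36659 = -8843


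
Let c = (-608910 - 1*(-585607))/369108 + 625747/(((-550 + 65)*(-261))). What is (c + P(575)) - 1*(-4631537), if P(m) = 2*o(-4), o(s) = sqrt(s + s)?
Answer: 27542575360433/5946740 + 4*I*sqrt(2) ≈ 4.6315e+6 + 5.6569*I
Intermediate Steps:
o(s) = sqrt(2)*sqrt(s) (o(s) = sqrt(2*s) = sqrt(2)*sqrt(s))
P(m) = 4*I*sqrt(2) (P(m) = 2*(sqrt(2)*sqrt(-4)) = 2*(sqrt(2)*(2*I)) = 2*(2*I*sqrt(2)) = 4*I*sqrt(2))
c = 29021053/5946740 (c = (-608910 + 585607)*(1/369108) + 625747/((-485*(-261))) = -23303*1/369108 + 625747/126585 = -23303/369108 + 625747*(1/126585) = -23303/369108 + 6451/1305 = 29021053/5946740 ≈ 4.8802)
(c + P(575)) - 1*(-4631537) = (29021053/5946740 + 4*I*sqrt(2)) - 1*(-4631537) = (29021053/5946740 + 4*I*sqrt(2)) + 4631537 = 27542575360433/5946740 + 4*I*sqrt(2)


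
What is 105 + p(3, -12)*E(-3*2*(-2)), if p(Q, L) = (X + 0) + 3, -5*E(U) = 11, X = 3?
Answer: 459/5 ≈ 91.800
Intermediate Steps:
E(U) = -11/5 (E(U) = -1/5*11 = -11/5)
p(Q, L) = 6 (p(Q, L) = (3 + 0) + 3 = 3 + 3 = 6)
105 + p(3, -12)*E(-3*2*(-2)) = 105 + 6*(-11/5) = 105 - 66/5 = 459/5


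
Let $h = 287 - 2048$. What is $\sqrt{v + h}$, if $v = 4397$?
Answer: $2 \sqrt{659} \approx 51.342$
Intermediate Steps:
$h = -1761$
$\sqrt{v + h} = \sqrt{4397 - 1761} = \sqrt{2636} = 2 \sqrt{659}$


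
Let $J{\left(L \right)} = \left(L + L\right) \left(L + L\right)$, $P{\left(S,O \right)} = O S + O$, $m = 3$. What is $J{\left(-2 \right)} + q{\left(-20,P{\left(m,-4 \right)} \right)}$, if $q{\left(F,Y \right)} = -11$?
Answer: $5$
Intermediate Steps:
$P{\left(S,O \right)} = O + O S$
$J{\left(L \right)} = 4 L^{2}$ ($J{\left(L \right)} = 2 L 2 L = 4 L^{2}$)
$J{\left(-2 \right)} + q{\left(-20,P{\left(m,-4 \right)} \right)} = 4 \left(-2\right)^{2} - 11 = 4 \cdot 4 - 11 = 16 - 11 = 5$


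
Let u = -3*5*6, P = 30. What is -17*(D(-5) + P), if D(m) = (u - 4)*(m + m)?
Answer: -16490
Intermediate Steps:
u = -90 (u = -15*6 = -90)
D(m) = -188*m (D(m) = (-90 - 4)*(m + m) = -188*m)
-17*(D(-5) + P) = -17*(-188*(-5) + 30) = -17*(940 + 30) = -17*970 = -1*16490 = -16490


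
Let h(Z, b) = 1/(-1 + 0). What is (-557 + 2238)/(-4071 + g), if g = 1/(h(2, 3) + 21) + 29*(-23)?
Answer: -33620/94759 ≈ -0.35479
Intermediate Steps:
h(Z, b) = -1 (h(Z, b) = 1/(-1) = -1)
g = -13339/20 (g = 1/(-1 + 21) + 29*(-23) = 1/20 - 667 = -13339/20 ≈ -666.95)
(-557 + 2238)/(-4071 + g) = (-557 + 2238)/(-4071 - 13339/20) = 1681/(-94759/20) = 1681*(-20/94759) = -33620/94759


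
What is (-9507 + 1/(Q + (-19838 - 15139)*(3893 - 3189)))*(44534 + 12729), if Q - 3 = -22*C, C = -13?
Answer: -13405027516758242/24623519 ≈ -5.4440e+8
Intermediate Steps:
Q = 289 (Q = 3 - 22*(-13) = 3 + 286 = 289)
(-9507 + 1/(Q + (-19838 - 15139)*(3893 - 3189)))*(44534 + 12729) = (-9507 + 1/(289 + (-19838 - 15139)*(3893 - 3189)))*(44534 + 12729) = (-9507 + 1/(289 - 34977*704))*57263 = (-9507 + 1/(289 - 24623808))*57263 = (-9507 + 1/(-24623519))*57263 = (-9507 - 1/24623519)*57263 = -234095795134/24623519*57263 = -13405027516758242/24623519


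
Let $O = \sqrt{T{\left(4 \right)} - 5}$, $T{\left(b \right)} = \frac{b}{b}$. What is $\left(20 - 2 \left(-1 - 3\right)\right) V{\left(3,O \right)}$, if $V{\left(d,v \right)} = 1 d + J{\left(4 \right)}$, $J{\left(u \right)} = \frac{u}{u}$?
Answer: $112$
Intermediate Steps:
$T{\left(b \right)} = 1$
$O = 2 i$ ($O = \sqrt{1 - 5} = \sqrt{-4} = 2 i \approx 2.0 i$)
$J{\left(u \right)} = 1$
$V{\left(d,v \right)} = 1 + d$ ($V{\left(d,v \right)} = 1 d + 1 = d + 1 = 1 + d$)
$\left(20 - 2 \left(-1 - 3\right)\right) V{\left(3,O \right)} = \left(20 - 2 \left(-1 - 3\right)\right) \left(1 + 3\right) = \left(20 - -8\right) 4 = \left(20 + 8\right) 4 = 28 \cdot 4 = 112$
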